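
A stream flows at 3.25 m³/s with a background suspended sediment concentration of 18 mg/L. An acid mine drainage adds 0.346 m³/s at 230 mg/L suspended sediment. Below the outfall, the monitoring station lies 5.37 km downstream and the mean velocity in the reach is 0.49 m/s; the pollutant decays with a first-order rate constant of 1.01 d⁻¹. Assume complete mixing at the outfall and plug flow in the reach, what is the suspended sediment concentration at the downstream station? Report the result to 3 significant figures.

Conservation of mass: C = (3.250·18.00 + 0.3460·230.0) / 3.596 = 138.1/3.596 = 38.40 mg/L.
Travel time t = 5.37·1000 / 0.49 = 10960 s = 3.044 h.
Decay over the reach: 38.40·exp(−kt) = 38.40·0.8798 = 33.78 mg/L.

33.8 mg/L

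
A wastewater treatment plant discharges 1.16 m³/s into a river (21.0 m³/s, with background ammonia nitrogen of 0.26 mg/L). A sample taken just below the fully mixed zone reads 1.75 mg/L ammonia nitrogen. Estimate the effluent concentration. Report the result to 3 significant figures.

28.7 mg/L

Mass balance: 21.00·0.2600 + 1.160·Cₑ = 22.16·1.750
→ Cₑ = (22.16·1.750 − 21.00·0.2600) / 1.160 = 28.72 mg/L.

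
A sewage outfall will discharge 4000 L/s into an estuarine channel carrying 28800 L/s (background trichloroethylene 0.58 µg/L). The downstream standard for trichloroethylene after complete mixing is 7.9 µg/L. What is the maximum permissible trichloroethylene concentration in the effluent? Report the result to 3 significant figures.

At the limit, (Qr·Cr + Qe·Cₑ)/(Qr + Qe) = 7.9:
Cₑ = (32800·7.9 − 28800·0.5800) / 4000 = 60.60 µg/L.

60.6 µg/L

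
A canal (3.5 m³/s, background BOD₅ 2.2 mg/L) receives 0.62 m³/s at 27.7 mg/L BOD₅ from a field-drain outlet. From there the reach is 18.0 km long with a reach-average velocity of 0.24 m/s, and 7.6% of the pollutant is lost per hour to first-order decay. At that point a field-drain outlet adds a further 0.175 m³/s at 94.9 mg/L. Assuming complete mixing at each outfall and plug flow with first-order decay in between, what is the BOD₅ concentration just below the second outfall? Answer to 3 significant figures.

4.98 mg/L

Conservation of mass: C = (3.500·2.200 + 0.6200·27.70) / 4.120 = 24.87/4.120 = 6.037 mg/L; combined flow 4.120 m³/s.
Travel time t = 18.0·1000 / 0.24 = 75000 s = 20.83 h.
7.6%/h lost → k = −ln(1 − 0.076) = 0.07904 h⁻¹.
Decay over the reach: 6.037·exp(−kt) = 6.037·0.1927 = 1.163 mg/L.
Second outfall: C = (4.120·1.163 + 0.1750·94.90)/4.295 = 4.983 mg/L.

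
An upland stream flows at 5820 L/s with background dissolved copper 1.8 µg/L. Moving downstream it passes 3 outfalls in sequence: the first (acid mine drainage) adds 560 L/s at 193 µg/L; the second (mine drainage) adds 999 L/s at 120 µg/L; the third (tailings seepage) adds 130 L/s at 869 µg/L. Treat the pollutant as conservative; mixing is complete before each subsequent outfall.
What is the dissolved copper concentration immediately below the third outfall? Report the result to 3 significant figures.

46.8 µg/L

Outfall 1: combined Q = 6380 L/s; C = (5820·1.800 + 560.0·193.0)/6380 = 18.58 µg/L.
Outfall 2: combined Q = 7379 L/s; C = (6380·18.58 + 999.0·120.0)/7379 = 32.31 µg/L.
Outfall 3: combined Q = 7509 L/s; C = (7379·32.31 + 130.0·869.0)/7509 = 46.80 µg/L.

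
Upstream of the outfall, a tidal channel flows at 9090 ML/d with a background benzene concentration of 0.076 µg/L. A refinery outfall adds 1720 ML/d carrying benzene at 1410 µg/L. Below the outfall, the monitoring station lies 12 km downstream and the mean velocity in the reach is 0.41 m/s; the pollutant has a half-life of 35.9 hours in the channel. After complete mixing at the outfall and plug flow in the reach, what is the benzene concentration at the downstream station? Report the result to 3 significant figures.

192 µg/L

After mixing, C = (9090·0.07600 + 1720·1410) / 10810 = 2426000/10810 = 224.4 µg/L.
Travel time t = 12·1000 / 0.41 = 29270 s = 8.130 h.
Half-life 35.9 h → k = ln 2 / 35.9 = 0.01931 h⁻¹ = 0.4634 d⁻¹.
Decay over the reach: 224.4·exp(−kt) = 224.4·0.8547 = 191.8 µg/L.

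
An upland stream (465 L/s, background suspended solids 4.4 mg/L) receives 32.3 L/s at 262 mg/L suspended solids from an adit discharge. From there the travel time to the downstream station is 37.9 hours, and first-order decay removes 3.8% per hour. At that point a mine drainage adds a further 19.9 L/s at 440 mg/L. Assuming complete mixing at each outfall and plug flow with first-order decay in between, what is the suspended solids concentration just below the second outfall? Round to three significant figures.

After mixing, C = (465.0·4.400 + 32.30·262.0) / 497.3 = 10510/497.3 = 21.13 mg/L; combined flow 497.3 L/s.
3.8%/h lost → k = −ln(1 − 0.038) = 0.03874 h⁻¹.
Applying C = C₀e^(−kt): 21.13 × 0.2303 = 4.867 mg/L.
At the second outfall, C = (497.3·4.867 + 19.90·440.0) / (497.3 + 19.90) = 21.61 mg/L.

21.6 mg/L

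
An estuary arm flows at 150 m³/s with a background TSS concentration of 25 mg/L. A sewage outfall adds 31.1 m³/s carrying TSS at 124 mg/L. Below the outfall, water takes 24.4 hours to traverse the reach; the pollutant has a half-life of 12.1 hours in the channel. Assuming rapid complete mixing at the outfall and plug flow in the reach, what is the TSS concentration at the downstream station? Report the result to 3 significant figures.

10.4 mg/L

Conservation of mass: C = (150.0·25.00 + 31.10·124.0) / 181.1 = 7606/181.1 = 42.00 mg/L.
Half-life 12.1 h → k = ln 2 / 12.1 = 0.05728 h⁻¹ = 1.375 d⁻¹.
First-order decay: C = 42.00·exp(−k·t) = 42.00·0.2472 = 10.38 mg/L.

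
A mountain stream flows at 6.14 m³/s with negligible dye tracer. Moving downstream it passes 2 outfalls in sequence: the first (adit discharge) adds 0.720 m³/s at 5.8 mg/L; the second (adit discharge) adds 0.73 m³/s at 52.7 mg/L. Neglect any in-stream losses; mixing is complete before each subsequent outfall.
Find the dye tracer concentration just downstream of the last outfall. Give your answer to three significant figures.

5.62 mg/L

After outfall 1: Q = 6.140 + 0.7200 = 6.860 m³/s; C = (6.140·0 + 0.7200·5.800)/6.860 = 0.6087 mg/L.
After outfall 2: Q = 6.860 + 0.7300 = 7.590 m³/s; C = (6.860·0.6087 + 0.7300·52.70)/7.590 = 5.619 mg/L.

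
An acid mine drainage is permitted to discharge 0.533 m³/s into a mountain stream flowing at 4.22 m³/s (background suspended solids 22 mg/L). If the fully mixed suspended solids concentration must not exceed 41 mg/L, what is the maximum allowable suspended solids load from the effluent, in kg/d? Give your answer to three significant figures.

8820 kg/d

Mass balance at the limit: 4.220·22.00 + 0.5330·Cₑ = 4.753·41 → Cₑ = 191.4 mg/L.
Load = 0.5330 m³/s × 191.4 g/m³ × 86 400 s/d = 8816 kg/d.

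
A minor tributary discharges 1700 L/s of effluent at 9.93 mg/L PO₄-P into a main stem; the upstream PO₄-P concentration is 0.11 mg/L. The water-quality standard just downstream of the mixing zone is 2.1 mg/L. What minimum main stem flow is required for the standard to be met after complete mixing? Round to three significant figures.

6690 L/s

Set C_mix = 2.1: (Q·0.1100 + 1700·9.930) / (Q + 1700) = 2.1
→ Q = 1700·(9.930 − 2.1)/(2.1 − 0.1100) = 6689 L/s.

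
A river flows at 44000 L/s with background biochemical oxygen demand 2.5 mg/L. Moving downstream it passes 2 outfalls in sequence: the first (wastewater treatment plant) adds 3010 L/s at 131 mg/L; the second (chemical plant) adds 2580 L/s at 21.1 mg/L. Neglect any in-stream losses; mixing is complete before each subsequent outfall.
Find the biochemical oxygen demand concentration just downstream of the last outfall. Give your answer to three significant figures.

After outfall 1: Q = 44000 + 3010 = 47010 L/s; C = (44000·2.500 + 3010·131.0)/47010 = 10.73 mg/L.
After outfall 2: Q = 47010 + 2580 = 49590 L/s; C = (47010·10.73 + 2580·21.10)/49590 = 11.27 mg/L.

11.3 mg/L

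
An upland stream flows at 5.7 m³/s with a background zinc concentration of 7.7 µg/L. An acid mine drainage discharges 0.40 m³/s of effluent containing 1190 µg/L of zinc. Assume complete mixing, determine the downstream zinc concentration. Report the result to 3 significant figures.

Conservation of mass: C = (5.700·7.700 + 0.4000·1190) / 6.100 = 519.9/6.100 = 85.23 µg/L.

85.2 µg/L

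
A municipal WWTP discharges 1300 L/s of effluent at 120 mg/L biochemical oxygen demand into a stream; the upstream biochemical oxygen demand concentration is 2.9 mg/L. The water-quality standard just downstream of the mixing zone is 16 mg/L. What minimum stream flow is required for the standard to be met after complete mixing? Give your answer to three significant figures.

10300 L/s

Set C_mix = 16: (Q·2.900 + 1300·120.0) / (Q + 1300) = 16
→ Q = 1300·(120.0 − 16)/(16 − 2.900) = 10320 L/s.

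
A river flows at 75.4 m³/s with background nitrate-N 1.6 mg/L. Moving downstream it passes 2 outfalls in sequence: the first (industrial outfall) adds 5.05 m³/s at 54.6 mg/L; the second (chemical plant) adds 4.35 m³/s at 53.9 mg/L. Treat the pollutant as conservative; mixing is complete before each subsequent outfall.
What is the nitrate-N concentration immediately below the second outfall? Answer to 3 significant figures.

After outfall 1: Q = 75.40 + 5.050 = 80.45 m³/s; C = (75.40·1.600 + 5.050·54.60)/80.45 = 4.927 mg/L.
After outfall 2: Q = 80.45 + 4.350 = 84.80 m³/s; C = (80.45·4.927 + 4.350·53.90)/84.80 = 7.439 mg/L.

7.44 mg/L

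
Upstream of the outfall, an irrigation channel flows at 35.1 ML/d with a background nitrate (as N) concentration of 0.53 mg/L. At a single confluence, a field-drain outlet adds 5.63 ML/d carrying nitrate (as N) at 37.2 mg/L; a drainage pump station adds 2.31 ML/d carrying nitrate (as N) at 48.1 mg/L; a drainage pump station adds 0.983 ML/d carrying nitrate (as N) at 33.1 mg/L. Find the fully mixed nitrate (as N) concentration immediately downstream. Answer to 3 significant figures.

Conservation of mass: C = (35.10·0.5300 + 5.630·37.20 + 2.310·48.10 + 0.9830·33.10) / 44.02 = 371.7/44.02 = 8.443 mg/L.

8.44 mg/L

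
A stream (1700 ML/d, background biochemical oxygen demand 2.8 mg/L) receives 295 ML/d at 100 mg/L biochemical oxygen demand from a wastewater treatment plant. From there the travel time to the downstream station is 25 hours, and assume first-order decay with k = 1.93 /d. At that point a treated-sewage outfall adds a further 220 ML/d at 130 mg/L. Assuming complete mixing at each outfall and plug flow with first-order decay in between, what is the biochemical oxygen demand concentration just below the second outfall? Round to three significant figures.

Flow-weighted average: C = (1700·2.800 + 295.0·100.0) / 1995 = 34260/1995 = 17.17 mg/L; combined flow 1995 ML/d.
Decay over the reach: 17.17·exp(−kt) = 17.17·0.1339 = 2.300 mg/L.
At the second outfall, C = (1995·2.300 + 220.0·130.0) / (1995 + 220.0) = 14.98 mg/L.

15.0 mg/L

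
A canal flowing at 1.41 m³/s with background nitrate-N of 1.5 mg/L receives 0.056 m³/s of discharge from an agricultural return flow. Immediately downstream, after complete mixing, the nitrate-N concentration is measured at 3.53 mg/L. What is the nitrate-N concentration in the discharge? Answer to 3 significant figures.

54.6 mg/L

Mass balance: 1.410·1.500 + 0.05600·Cₑ = 1.466·3.530
→ Cₑ = (1.466·3.530 − 1.410·1.500) / 0.05600 = 54.64 mg/L.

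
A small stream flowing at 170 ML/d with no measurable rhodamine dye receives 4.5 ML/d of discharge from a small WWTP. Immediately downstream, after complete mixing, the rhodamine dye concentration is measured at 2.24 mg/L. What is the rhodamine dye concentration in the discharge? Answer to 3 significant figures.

Mass balance: 170.0·0 + 4.500·Cₑ = 174.5·2.240
→ Cₑ = (174.5·2.240 − 170.0·0) / 4.500 = 86.86 mg/L.

86.9 mg/L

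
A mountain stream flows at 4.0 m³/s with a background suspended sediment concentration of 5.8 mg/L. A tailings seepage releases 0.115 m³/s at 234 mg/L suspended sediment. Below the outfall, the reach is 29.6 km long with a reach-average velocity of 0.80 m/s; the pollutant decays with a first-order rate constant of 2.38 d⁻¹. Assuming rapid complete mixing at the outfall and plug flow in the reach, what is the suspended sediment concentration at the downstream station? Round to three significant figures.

4.39 mg/L

Flow-weighted average: C = (4.000·5.800 + 0.1150·234.0) / 4.115 = 50.11/4.115 = 12.18 mg/L.
Travel time t = 29.6·1000 / 0.80 = 37000 s = 10.28 h.
First-order decay: C = 12.18·exp(−k·t) = 12.18·0.3609 = 4.395 mg/L.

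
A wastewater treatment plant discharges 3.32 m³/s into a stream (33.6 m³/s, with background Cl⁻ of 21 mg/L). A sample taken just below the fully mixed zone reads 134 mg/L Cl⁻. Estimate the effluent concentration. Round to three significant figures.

1280 mg/L

Mass balance: 33.60·21.00 + 3.320·Cₑ = 36.92·134.0
→ Cₑ = (36.92·134.0 − 33.60·21.00) / 3.320 = 1278 mg/L.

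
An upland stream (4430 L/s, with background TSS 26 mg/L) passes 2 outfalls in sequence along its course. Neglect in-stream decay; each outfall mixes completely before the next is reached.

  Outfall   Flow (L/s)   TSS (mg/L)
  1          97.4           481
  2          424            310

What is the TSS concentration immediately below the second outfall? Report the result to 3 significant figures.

After outfall 1: Q = 4430 + 97.40 = 4527 L/s; C = (4430·26.00 + 97.40·481.0)/4527 = 35.79 mg/L.
After outfall 2: Q = 4527 + 424.0 = 4951 L/s; C = (4527·35.79 + 424.0·310.0)/4951 = 59.27 mg/L.

59.3 mg/L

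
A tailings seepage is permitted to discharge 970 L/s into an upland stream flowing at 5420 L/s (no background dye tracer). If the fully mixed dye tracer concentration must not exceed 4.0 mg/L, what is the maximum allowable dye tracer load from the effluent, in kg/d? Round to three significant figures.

Mass balance at the limit: 5420·0 + 970.0·Cₑ = 6390·4.0 → Cₑ = 26.35 mg/L.
970.0 L/s = 0.9700 m³/s. Load = 0.9700 m³/s × 26.35 g/m³ × 86 400 s/d = 2208 kg/d.

2210 kg/d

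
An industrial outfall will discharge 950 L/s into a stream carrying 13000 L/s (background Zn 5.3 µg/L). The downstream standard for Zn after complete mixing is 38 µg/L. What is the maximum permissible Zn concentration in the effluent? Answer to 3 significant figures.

At the limit, (Qr·Cr + Qe·Cₑ)/(Qr + Qe) = 38:
Cₑ = (13950·38 − 13000·5.300) / 950.0 = 485.5 µg/L.

485 µg/L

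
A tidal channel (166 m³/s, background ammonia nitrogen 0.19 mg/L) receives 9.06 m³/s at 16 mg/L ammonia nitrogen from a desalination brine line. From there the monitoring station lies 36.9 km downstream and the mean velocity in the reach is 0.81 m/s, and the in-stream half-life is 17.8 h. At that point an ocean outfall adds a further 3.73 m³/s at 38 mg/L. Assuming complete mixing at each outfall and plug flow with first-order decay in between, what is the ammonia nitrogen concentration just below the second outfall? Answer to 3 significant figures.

1.40 mg/L

Conservation of mass: C = (166.0·0.1900 + 9.060·16.00) / 175.1 = 176.5/175.1 = 1.008 mg/L; combined flow 175.1 m³/s.
Travel time t = 36.9·1000 / 0.81 = 45560 s = 12.65 h.
Half-life 17.8 h → k = ln 2 / 17.8 = 0.03894 h⁻¹ = 0.9346 d⁻¹.
First-order decay: C = 1.008·exp(−k·t) = 1.008·0.6109 = 0.6160 mg/L.
At the second outfall, C = (175.1·0.6160 + 3.730·38.00) / (175.1 + 3.730) = 1.396 mg/L.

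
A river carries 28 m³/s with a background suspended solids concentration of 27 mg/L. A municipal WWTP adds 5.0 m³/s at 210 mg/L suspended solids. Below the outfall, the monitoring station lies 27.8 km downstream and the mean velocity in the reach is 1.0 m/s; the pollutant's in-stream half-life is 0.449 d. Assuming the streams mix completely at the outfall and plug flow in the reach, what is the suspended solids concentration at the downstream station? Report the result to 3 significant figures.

Flow-weighted average: C = (28.00·27.00 + 5.000·210.0) / 33.00 = 1806/33.00 = 54.73 mg/L.
Travel time t = 27.8·1000 / 1.0 = 27800 s = 7.722 h.
Half-life 0.449 d → k = ln 2 / 0.449 = 1.544 d⁻¹.
First-order decay: C = 54.73·exp(−k·t) = 54.73·0.6085 = 33.30 mg/L.

33.3 mg/L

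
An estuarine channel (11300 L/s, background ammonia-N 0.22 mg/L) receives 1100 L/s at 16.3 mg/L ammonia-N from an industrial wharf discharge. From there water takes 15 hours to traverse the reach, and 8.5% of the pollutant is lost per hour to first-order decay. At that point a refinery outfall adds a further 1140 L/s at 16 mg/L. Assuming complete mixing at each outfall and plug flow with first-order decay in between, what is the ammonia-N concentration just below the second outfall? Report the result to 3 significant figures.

After mixing, C = (11300·0.2200 + 1100·16.30) / 12400 = 20420/12400 = 1.646 mg/L; combined flow 12400 L/s.
8.5%/h lost → k = −ln(1 − 0.085) = 0.08883 h⁻¹.
First-order decay: C = 1.646·exp(−k·t) = 1.646·0.2638 = 0.4344 mg/L.
Second outfall: C = (12400·0.4344 + 1140·16.00)/13540 = 1.745 mg/L.

1.74 mg/L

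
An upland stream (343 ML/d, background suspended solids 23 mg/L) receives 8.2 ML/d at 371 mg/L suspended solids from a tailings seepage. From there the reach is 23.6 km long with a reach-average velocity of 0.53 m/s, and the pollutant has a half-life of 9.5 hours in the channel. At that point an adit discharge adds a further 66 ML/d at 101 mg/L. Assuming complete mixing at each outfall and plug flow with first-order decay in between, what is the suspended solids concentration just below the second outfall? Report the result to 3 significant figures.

Conservation of mass: C = (343.0·23.00 + 8.200·371.0) / 351.2 = 10930/351.2 = 31.13 mg/L; combined flow 351.2 ML/d.
Travel time t = 23.6·1000 / 0.53 = 44530 s = 12.37 h.
Half-life 9.5 h → k = ln 2 / 9.5 = 0.07296 h⁻¹ = 1.751 d⁻¹.
First-order decay: C = 31.13·exp(−k·t) = 31.13·0.4056 = 12.62 mg/L.
Second outfall: C = (351.2·12.62 + 66.00·101.0)/417.2 = 26.60 mg/L.

26.6 mg/L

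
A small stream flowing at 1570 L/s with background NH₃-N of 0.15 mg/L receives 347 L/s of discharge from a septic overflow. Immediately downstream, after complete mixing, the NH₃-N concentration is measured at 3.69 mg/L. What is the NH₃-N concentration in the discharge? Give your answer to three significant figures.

Mass balance: 1570·0.1500 + 347.0·Cₑ = 1917·3.690
→ Cₑ = (1917·3.690 − 1570·0.1500) / 347.0 = 19.71 mg/L.

19.7 mg/L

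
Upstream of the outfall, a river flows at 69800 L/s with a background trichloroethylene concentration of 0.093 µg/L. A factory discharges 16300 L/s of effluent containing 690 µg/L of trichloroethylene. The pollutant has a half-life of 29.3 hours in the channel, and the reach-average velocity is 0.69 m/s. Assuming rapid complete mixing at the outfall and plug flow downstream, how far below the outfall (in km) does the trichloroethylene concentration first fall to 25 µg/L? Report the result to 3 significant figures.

174 km

Mass balance: C = (69800·0.09300 + 16300·690.0) / 86100 = 11250000/86100 = 130.7 µg/L.
Half-life 29.3 h → k = ln 2 / 29.3 = 0.02366 h⁻¹ = 0.5678 d⁻¹.
Set 130.7·exp(−k·t) = 25 → t = ln(130.7/25)/k = 251700 s = 69.92 h.
Distance = v·t = 0.69·251700 = 173700 m = 173.7 km.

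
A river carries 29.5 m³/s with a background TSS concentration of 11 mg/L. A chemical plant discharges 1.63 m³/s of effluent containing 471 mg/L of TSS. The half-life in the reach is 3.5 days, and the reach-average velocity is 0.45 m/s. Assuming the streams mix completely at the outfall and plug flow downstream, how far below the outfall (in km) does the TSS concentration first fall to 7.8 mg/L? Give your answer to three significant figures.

Mass balance: C = (29.50·11.00 + 1.630·471.0) / 31.13 = 1092/31.13 = 35.09 mg/L.
Half-life 3.5 d → k = ln 2 / 3.5 = 0.1980 d⁻¹.
Set 35.09·exp(−k·t) = 7.8 → t = ln(35.09/7.8)/k = 656000 s = 182.2 h.
Distance = v·t = 0.45·656000 = 295200 m = 295.2 km.

295 km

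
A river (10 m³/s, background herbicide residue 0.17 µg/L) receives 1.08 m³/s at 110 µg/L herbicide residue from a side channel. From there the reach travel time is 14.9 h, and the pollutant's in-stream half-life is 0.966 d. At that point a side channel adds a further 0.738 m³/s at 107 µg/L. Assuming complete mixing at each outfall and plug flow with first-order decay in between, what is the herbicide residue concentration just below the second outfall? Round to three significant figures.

Conservation of mass: C = (10.00·0.1700 + 1.080·110.0) / 11.08 = 120.5/11.08 = 10.88 µg/L; combined flow 11.08 m³/s.
Half-life 0.966 d → k = ln 2 / 0.966 = 0.7175 d⁻¹.
After decay, C = 10.88 × e^(−kt) = 10.88 × 0.6405 = 6.966 µg/L.
At the second outfall, C = (11.08·6.966 + 0.7380·107.0) / (11.08 + 0.7380) = 13.21 µg/L.

13.2 µg/L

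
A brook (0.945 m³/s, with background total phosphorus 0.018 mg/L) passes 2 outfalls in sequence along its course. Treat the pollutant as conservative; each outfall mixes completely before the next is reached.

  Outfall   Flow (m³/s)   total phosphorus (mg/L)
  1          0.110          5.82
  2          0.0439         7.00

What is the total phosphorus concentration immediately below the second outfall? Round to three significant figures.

0.878 mg/L

Outfall 1: combined Q = 1.055 m³/s; C = (0.9450·0.01800 + 0.1100·5.820)/1.055 = 0.6229 mg/L.
Outfall 2: combined Q = 1.099 m³/s; C = (1.055·0.6229 + 0.04390·7.000)/1.099 = 0.8777 mg/L.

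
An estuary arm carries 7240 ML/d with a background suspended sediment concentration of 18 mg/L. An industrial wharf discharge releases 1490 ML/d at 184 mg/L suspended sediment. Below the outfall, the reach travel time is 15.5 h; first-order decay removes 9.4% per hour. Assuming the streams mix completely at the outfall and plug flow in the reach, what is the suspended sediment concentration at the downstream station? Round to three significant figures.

10.0 mg/L

Mass balance: C = (7240·18.00 + 1490·184.0) / 8730 = 404500/8730 = 46.33 mg/L.
9.4%/h lost → k = −ln(1 − 0.094) = 0.09872 h⁻¹.
Decay over the reach: 46.33·exp(−kt) = 46.33·0.2165 = 10.03 mg/L.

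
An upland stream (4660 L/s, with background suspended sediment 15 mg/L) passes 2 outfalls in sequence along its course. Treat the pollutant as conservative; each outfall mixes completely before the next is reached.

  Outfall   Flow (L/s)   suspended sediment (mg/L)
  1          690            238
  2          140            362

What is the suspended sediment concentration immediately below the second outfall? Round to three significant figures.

Below outfall 1: Q → 5350 L/s, C = (4660·15.00 + 690.0·238.0)/5350 = 43.76 mg/L.
Below outfall 2: Q → 5490 L/s, C = (5350·43.76 + 140.0·362.0)/5490 = 51.88 mg/L.

51.9 mg/L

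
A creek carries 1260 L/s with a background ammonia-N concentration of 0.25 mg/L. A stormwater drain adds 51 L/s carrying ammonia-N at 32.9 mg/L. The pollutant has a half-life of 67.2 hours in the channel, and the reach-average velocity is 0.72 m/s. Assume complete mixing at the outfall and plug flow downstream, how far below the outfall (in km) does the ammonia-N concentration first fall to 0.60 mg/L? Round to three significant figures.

234 km

Flow-weighted average: C = (1260·0.2500 + 51.00·32.90) / 1311 = 1993/1311 = 1.520 mg/L.
Half-life 67.2 h → k = ln 2 / 67.2 = 0.01031 h⁻¹ = 0.2476 d⁻¹.
Set 1.520·exp(−k·t) = 0.60 → t = ln(1.520/0.60)/k = 324500 s = 90.13 h.
Distance = v·t = 0.72·324500 = 233600 m = 233.6 km.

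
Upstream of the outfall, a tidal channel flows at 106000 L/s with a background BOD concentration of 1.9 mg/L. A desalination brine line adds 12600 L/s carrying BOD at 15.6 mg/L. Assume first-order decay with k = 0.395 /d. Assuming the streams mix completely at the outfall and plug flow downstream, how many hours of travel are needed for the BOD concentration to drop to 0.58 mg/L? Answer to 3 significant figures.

Flow-weighted average: C = (106000·1.900 + 12600·15.60) / 118600 = 398000/118600 = 3.355 mg/L.
3.355·exp(−k·t) = 0.58 → t = ln(3.355/0.58)/k = 383900 s = 106.7 h.

107 h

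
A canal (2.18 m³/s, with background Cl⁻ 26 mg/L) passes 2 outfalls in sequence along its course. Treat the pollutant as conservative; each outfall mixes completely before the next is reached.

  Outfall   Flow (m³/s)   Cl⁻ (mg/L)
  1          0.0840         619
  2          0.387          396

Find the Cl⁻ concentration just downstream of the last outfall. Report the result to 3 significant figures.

Below outfall 1: Q → 2.264 m³/s, C = (2.180·26.00 + 0.08400·619.0)/2.264 = 48.00 mg/L.
Below outfall 2: Q → 2.651 m³/s, C = (2.264·48.00 + 0.3870·396.0)/2.651 = 98.80 mg/L.

98.8 mg/L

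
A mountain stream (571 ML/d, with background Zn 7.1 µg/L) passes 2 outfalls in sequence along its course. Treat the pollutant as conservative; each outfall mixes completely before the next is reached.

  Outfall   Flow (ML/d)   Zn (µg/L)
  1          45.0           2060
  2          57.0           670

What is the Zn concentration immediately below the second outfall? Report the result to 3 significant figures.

After outfall 1: Q = 571.0 + 45.00 = 616.0 ML/d; C = (571.0·7.100 + 45.00·2060)/616.0 = 157.1 µg/L.
After outfall 2: Q = 616.0 + 57.00 = 673.0 ML/d; C = (616.0·157.1 + 57.00·670.0)/673.0 = 200.5 µg/L.

201 µg/L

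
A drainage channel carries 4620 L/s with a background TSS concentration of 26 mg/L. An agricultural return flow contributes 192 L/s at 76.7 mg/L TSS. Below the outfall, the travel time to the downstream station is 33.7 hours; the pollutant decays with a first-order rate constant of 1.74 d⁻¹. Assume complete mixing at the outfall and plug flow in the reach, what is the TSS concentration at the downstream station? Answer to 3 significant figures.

Mass balance: C = (4620·26.00 + 192.0·76.70) / 4812 = 134800/4812 = 28.02 mg/L.
First-order decay: C = 28.02·exp(−k·t) = 28.02·0.08688 = 2.435 mg/L.

2.43 mg/L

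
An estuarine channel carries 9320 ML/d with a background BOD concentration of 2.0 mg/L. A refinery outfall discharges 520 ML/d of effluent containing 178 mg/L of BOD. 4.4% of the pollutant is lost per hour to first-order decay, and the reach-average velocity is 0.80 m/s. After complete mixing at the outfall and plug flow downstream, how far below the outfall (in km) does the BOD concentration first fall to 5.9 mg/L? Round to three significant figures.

Mass balance: C = (9320·2.000 + 520.0·178.0) / 9840 = 111200/9840 = 11.30 mg/L.
4.4%/h lost → k = −ln(1 − 0.044) = 0.04500 h⁻¹.
Set 11.30·exp(−k·t) = 5.9 → t = ln(11.30/5.9)/k = 52000 s = 14.44 h.
Distance = v·t = 0.80·52000 = 41600 m = 41.60 km.

41.6 km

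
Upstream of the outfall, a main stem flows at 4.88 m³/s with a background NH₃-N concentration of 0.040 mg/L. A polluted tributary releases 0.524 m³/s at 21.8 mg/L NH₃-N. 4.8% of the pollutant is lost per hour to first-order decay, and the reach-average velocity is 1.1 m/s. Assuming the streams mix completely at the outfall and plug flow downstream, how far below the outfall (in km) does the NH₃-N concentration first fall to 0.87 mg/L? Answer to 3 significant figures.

Conservation of mass: C = (4.880·0.04000 + 0.5240·21.80) / 5.404 = 11.62/5.404 = 2.150 mg/L.
4.8%/h lost → k = −ln(1 − 0.048) = 0.04919 h⁻¹.
Set 2.150·exp(−k·t) = 0.87 → t = ln(2.150/0.87)/k = 66210 s = 18.39 h.
Distance = v·t = 1.1·66210 = 72830 m = 72.83 km.

72.8 km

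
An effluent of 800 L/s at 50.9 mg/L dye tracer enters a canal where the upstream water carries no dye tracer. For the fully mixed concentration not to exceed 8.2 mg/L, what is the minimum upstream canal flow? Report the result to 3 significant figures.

Set C_mix = 8.2: (Q·0 + 800.0·50.90) / (Q + 800.0) = 8.2
→ Q = 800.0·(50.90 − 8.2)/(8.2 − 0) = 4166 L/s.

4170 L/s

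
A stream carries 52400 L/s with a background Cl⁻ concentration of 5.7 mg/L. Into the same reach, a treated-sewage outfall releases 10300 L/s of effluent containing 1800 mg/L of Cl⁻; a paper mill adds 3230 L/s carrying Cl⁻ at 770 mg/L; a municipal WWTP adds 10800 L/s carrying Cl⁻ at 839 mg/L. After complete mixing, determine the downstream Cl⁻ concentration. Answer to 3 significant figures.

Mass balance: C = (52400·5.700 + 10300·1800 + 3230·770.0 + 10800·839.0) / 76730 = 30390000/76730 = 396.0 mg/L.

396 mg/L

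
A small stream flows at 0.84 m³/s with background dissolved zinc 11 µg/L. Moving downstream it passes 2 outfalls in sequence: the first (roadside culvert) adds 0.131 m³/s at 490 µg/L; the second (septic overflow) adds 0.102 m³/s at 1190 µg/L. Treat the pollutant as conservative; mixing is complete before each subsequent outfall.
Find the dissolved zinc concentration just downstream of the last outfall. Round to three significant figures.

182 µg/L

Outfall 1: combined Q = 0.9710 m³/s; C = (0.8400·11.00 + 0.1310·490.0)/0.9710 = 75.62 µg/L.
Outfall 2: combined Q = 1.073 m³/s; C = (0.9710·75.62 + 0.1020·1190)/1.073 = 181.6 µg/L.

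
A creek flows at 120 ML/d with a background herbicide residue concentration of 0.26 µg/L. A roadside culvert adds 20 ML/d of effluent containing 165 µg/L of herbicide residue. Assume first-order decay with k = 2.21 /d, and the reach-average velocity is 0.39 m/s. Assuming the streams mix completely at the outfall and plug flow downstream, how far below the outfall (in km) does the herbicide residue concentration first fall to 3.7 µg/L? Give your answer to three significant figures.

Flow-weighted average: C = (120.0·0.2600 + 20.00·165.0) / 140.0 = 3331/140.0 = 23.79 µg/L.
Set 23.79·exp(−k·t) = 3.7 → t = ln(23.79/3.7)/k = 72760 s = 20.21 h.
Distance = v·t = 0.39·72760 = 28380 m = 28.38 km.

28.4 km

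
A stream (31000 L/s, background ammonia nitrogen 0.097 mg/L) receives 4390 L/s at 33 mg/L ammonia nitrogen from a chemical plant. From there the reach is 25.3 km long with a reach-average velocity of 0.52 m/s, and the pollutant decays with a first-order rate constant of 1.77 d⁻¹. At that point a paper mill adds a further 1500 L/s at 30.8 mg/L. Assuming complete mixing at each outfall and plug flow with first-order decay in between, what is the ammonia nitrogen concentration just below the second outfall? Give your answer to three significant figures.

Mass balance: C = (31000·0.09700 + 4390·33.00) / 35390 = 147900/35390 = 4.178 mg/L; combined flow 35390 L/s.
Travel time t = 25.3·1000 / 0.52 = 48650 s = 13.51 h.
First-order decay: C = 4.178·exp(−k·t) = 4.178·0.3691 = 1.542 mg/L.
Second outfall: C = (35390·1.542 + 1500·30.80)/36890 = 2.732 mg/L.

2.73 mg/L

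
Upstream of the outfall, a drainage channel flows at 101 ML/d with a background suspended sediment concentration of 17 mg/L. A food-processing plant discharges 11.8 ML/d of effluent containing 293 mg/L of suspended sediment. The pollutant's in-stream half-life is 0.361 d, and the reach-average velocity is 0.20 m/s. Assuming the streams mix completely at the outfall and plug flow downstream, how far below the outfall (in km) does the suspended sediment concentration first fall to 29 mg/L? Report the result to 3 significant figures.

4.13 km

Flow-weighted average: C = (101.0·17.00 + 11.80·293.0) / 112.8 = 5174/112.8 = 45.87 mg/L.
Half-life 0.361 d → k = ln 2 / 0.361 = 1.920 d⁻¹.
Set 45.87·exp(−k·t) = 29 → t = ln(45.87/29)/k = 20630 s = 5.732 h.
Distance = v·t = 0.20·20630 = 4127 m = 4.127 km.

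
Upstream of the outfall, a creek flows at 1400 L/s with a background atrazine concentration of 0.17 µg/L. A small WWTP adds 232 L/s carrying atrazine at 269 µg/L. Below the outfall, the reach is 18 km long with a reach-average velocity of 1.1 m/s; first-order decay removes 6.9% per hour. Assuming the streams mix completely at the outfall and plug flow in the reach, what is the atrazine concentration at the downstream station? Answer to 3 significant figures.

27.7 µg/L

Mass balance: C = (1400·0.1700 + 232.0·269.0) / 1632 = 62650/1632 = 38.39 µg/L.
Travel time t = 18·1000 / 1.1 = 16360 s = 4.545 h.
6.9%/h lost → k = −ln(1 − 0.069) = 0.07150 h⁻¹.
Applying C = C₀e^(−kt): 38.39 × 0.7225 = 27.74 µg/L.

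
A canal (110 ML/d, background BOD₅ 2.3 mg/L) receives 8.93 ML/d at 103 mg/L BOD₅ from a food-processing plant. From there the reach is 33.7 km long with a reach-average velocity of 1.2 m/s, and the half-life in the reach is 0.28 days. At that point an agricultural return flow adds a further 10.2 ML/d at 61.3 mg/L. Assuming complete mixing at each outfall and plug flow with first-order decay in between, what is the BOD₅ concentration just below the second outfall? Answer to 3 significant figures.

8.90 mg/L

Mixed concentration C = ΣQC/ΣQ = (110.0·2.300 + 8.930·103.0) / 118.9 = 1173/118.9 = 9.861 mg/L; combined flow 118.9 ML/d.
Travel time t = 33.7·1000 / 1.2 = 28080 s = 7.801 h.
Half-life 0.28 d → k = ln 2 / 0.28 = 2.476 d⁻¹.
After decay, C = 9.861 × e^(−kt) = 9.861 × 0.4472 = 4.410 mg/L.
Second outfall: C = (118.9·4.410 + 10.20·61.30)/129.1 = 8.904 mg/L.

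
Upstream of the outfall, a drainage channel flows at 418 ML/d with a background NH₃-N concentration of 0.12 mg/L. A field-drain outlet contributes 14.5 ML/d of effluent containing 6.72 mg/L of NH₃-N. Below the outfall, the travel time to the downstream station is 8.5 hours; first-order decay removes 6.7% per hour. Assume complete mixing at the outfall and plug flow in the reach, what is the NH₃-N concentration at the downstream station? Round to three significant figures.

Conservation of mass: C = (418.0·0.1200 + 14.50·6.720) / 432.5 = 147.6/432.5 = 0.3413 mg/L.
6.7%/h lost → k = −ln(1 − 0.067) = 0.06935 h⁻¹.
After decay, C = 0.3413 × e^(−kt) = 0.3413 × 0.5546 = 0.1893 mg/L.

0.189 mg/L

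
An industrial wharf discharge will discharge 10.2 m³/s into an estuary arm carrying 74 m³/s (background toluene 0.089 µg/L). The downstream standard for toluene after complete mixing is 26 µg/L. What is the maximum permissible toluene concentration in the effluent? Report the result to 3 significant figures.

At the limit, (Qr·Cr + Qe·Cₑ)/(Qr + Qe) = 26:
Cₑ = (84.20·26 − 74.00·0.08900) / 10.20 = 214.0 µg/L.

214 µg/L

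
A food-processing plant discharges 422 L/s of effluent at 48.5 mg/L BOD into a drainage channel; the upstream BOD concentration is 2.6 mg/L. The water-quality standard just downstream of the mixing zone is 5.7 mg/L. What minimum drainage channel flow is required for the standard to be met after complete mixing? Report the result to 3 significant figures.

Set C_mix = 5.7: (Q·2.600 + 422.0·48.50) / (Q + 422.0) = 5.7
→ Q = 422.0·(48.50 − 5.7)/(5.7 − 2.600) = 5826 L/s.

5830 L/s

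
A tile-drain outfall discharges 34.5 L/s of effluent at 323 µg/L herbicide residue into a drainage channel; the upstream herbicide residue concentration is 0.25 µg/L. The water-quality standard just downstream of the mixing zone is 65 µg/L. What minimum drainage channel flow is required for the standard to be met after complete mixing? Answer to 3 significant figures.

137 L/s

Set C_mix = 65: (Q·0.2500 + 34.50·323.0) / (Q + 34.50) = 65
→ Q = 34.50·(323.0 − 65)/(65 − 0.2500) = 137.5 L/s.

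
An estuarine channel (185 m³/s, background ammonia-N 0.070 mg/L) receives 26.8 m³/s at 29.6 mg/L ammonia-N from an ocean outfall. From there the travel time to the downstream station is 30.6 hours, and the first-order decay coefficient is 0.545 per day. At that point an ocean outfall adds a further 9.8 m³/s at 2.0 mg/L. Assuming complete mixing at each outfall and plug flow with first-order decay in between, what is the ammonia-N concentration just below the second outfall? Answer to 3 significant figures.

1.90 mg/L

Flow-weighted average: C = (185.0·0.07000 + 26.80·29.60) / 211.8 = 806.2/211.8 = 3.807 mg/L; combined flow 211.8 m³/s.
Applying C = C₀e^(−kt): 3.807 × 0.4991 = 1.900 mg/L.
At the second outfall, C = (211.8·1.900 + 9.800·2.000) / (211.8 + 9.800) = 1.904 mg/L.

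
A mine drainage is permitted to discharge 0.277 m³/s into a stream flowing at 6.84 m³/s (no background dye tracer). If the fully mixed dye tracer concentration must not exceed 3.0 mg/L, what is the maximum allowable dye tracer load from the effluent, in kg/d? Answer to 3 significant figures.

Mass balance at the limit: 6.840·0 + 0.2770·Cₑ = 7.117·3.0 → Cₑ = 77.08 mg/L.
Load = 0.2770 m³/s × 77.08 g/m³ × 86 400 s/d = 1845 kg/d.

1840 kg/d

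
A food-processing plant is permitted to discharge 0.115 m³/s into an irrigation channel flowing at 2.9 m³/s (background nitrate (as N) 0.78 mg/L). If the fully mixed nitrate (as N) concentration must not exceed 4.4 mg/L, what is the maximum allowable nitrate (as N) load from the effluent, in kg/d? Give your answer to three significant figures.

Mass balance at the limit: 2.900·0.7800 + 0.1150·Cₑ = 3.015·4.4 → Cₑ = 95.69 mg/L.
Load = 0.1150 m³/s × 95.69 g/m³ × 86 400 s/d = 950.7 kg/d.

951 kg/d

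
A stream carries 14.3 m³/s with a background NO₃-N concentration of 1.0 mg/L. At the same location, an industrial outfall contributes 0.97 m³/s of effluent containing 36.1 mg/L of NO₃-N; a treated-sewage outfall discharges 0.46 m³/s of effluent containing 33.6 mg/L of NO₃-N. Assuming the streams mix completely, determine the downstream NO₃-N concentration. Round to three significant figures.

Mixed concentration C = ΣQC/ΣQ = (14.30·1.000 + 0.9700·36.10 + 0.4600·33.60) / 15.73 = 64.77/15.73 = 4.118 mg/L.

4.12 mg/L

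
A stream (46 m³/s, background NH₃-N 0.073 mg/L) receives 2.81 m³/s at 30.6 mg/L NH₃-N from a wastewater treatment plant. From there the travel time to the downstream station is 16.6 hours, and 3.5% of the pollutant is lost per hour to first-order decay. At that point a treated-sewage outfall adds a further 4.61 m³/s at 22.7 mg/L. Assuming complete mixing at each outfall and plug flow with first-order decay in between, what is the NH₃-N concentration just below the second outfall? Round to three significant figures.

Mixed concentration C = ΣQC/ΣQ = (46.00·0.07300 + 2.810·30.60) / 48.81 = 89.34/48.81 = 1.830 mg/L; combined flow 48.81 m³/s.
3.5%/h lost → k = −ln(1 − 0.035) = 0.03563 h⁻¹.
Decay over the reach: 1.830·exp(−kt) = 1.830·0.5535 = 1.013 mg/L.
At the second outfall, C = (48.81·1.013 + 4.610·22.70) / (48.81 + 4.610) = 2.885 mg/L.

2.88 mg/L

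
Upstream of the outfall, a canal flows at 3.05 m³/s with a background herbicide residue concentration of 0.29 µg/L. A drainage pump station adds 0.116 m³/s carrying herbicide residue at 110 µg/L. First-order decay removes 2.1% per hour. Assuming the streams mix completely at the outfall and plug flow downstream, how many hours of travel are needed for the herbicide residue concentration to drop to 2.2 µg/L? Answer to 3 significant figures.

Mixed concentration C = ΣQC/ΣQ = (3.050·0.2900 + 0.1160·110.0) / 3.166 = 13.64/3.166 = 4.310 µg/L.
2.1%/h lost → k = −ln(1 − 0.021) = 0.02122 h⁻¹.
4.310·exp(−k·t) = 2.2 → t = ln(4.310/2.2)/k = 114100 s = 31.68 h.

31.7 h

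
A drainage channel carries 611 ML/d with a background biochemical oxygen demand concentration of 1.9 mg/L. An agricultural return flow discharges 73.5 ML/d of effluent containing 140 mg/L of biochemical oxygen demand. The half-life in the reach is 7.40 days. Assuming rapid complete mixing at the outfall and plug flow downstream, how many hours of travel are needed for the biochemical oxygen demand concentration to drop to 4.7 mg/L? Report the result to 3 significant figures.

325 h

Mass balance: C = (611.0·1.900 + 73.50·140.0) / 684.5 = 11450/684.5 = 16.73 mg/L.
Half-life 7.40 d → k = ln 2 / 7.40 = 0.09367 d⁻¹.
16.73·exp(−k·t) = 4.7 → t = ln(16.73/4.7)/k = 1171000 s = 325.3 h.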